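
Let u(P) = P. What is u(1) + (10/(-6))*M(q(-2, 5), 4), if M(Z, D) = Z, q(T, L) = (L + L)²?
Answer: -497/3 ≈ -165.67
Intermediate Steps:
q(T, L) = 4*L² (q(T, L) = (2*L)² = 4*L²)
u(1) + (10/(-6))*M(q(-2, 5), 4) = 1 + (10/(-6))*(4*5²) = 1 + (10*(-⅙))*(4*25) = 1 - 5/3*100 = 1 - 500/3 = -497/3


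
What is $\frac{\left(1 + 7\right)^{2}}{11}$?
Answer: $\frac{64}{11} \approx 5.8182$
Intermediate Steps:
$\frac{\left(1 + 7\right)^{2}}{11} = \frac{8^{2}}{11} = \frac{1}{11} \cdot 64 = \frac{64}{11}$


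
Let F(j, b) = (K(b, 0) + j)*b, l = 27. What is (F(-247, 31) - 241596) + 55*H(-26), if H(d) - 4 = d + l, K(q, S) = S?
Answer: -248978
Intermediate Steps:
H(d) = 31 + d (H(d) = 4 + (d + 27) = 4 + (27 + d) = 31 + d)
F(j, b) = b*j (F(j, b) = (0 + j)*b = j*b = b*j)
(F(-247, 31) - 241596) + 55*H(-26) = (31*(-247) - 241596) + 55*(31 - 26) = (-7657 - 241596) + 55*5 = -249253 + 275 = -248978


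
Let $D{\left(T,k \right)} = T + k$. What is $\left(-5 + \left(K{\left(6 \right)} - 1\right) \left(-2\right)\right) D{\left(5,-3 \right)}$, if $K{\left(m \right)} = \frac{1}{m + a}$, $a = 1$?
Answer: $- \frac{46}{7} \approx -6.5714$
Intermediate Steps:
$K{\left(m \right)} = \frac{1}{1 + m}$ ($K{\left(m \right)} = \frac{1}{m + 1} = \frac{1}{1 + m}$)
$\left(-5 + \left(K{\left(6 \right)} - 1\right) \left(-2\right)\right) D{\left(5,-3 \right)} = \left(-5 + \left(\frac{1}{1 + 6} - 1\right) \left(-2\right)\right) \left(5 - 3\right) = \left(-5 + \left(\frac{1}{7} - 1\right) \left(-2\right)\right) 2 = \left(-5 - - \frac{12}{7}\right) 2 = \left(-5 + \frac{12}{7}\right) 2 = \left(- \frac{23}{7}\right) 2 = - \frac{46}{7}$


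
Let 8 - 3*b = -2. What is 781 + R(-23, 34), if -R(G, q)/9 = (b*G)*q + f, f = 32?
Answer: 23953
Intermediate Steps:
b = 10/3 (b = 8/3 - 1/3*(-2) = 8/3 + 2/3 = 10/3 ≈ 3.3333)
R(G, q) = -288 - 30*G*q (R(G, q) = -9*((10*G/3)*q + 32) = -9*(10*G*q/3 + 32) = -9*(32 + 10*G*q/3) = -288 - 30*G*q)
781 + R(-23, 34) = 781 + (-288 - 30*(-23)*34) = 781 + (-288 + 23460) = 781 + 23172 = 23953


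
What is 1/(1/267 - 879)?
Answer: -267/234692 ≈ -0.0011377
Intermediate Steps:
1/(1/267 - 879) = 1/(-234692/267) = -267/234692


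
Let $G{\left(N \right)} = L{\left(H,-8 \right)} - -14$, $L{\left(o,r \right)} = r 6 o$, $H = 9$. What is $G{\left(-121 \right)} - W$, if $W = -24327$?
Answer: $23909$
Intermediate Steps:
$L{\left(o,r \right)} = 6 o r$ ($L{\left(o,r \right)} = 6 r o = 6 o r$)
$G{\left(N \right)} = -418$ ($G{\left(N \right)} = 6 \cdot 9 \left(-8\right) - -14 = -432 + 14 = -418$)
$G{\left(-121 \right)} - W = -418 - -24327 = -418 + 24327 = 23909$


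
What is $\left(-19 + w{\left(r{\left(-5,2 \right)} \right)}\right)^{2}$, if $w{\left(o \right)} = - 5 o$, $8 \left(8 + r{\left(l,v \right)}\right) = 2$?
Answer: $\frac{6241}{16} \approx 390.06$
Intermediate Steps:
$r{\left(l,v \right)} = - \frac{31}{4}$ ($r{\left(l,v \right)} = -8 + \frac{1}{8} \cdot 2 = -8 + \frac{1}{4} = - \frac{31}{4}$)
$\left(-19 + w{\left(r{\left(-5,2 \right)} \right)}\right)^{2} = \left(-19 - - \frac{155}{4}\right)^{2} = \left(-19 + \frac{155}{4}\right)^{2} = \left(\frac{79}{4}\right)^{2} = \frac{6241}{16}$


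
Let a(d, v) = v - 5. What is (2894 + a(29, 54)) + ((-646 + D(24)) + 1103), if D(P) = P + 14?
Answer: 3438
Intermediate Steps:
D(P) = 14 + P
a(d, v) = -5 + v
(2894 + a(29, 54)) + ((-646 + D(24)) + 1103) = (2894 + (-5 + 54)) + ((-646 + (14 + 24)) + 1103) = (2894 + 49) + ((-646 + 38) + 1103) = 2943 + (-608 + 1103) = 2943 + 495 = 3438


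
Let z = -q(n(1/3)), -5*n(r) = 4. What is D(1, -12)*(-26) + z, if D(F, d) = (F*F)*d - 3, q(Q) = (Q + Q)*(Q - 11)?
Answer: 9278/25 ≈ 371.12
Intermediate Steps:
n(r) = -⅘ (n(r) = -⅕*4 = -⅘)
q(Q) = 2*Q*(-11 + Q) (q(Q) = (2*Q)*(-11 + Q) = 2*Q*(-11 + Q))
D(F, d) = -3 + d*F² (D(F, d) = F²*d - 3 = d*F² - 3 = -3 + d*F²)
z = -472/25 (z = -2*(-4)*(-11 - ⅘)/5 = -2*(-4)*(-59)/(5*5) = -1*472/25 = -472/25 ≈ -18.880)
D(1, -12)*(-26) + z = (-3 - 12*1²)*(-26) - 472/25 = (-3 - 12*1)*(-26) - 472/25 = (-3 - 12)*(-26) - 472/25 = -15*(-26) - 472/25 = 390 - 472/25 = 9278/25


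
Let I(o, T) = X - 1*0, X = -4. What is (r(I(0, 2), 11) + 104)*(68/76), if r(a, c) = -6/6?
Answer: 1751/19 ≈ 92.158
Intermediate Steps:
I(o, T) = -4 (I(o, T) = -4 - 1*0 = -4 + 0 = -4)
r(a, c) = -1 (r(a, c) = -6*⅙ = -1)
(r(I(0, 2), 11) + 104)*(68/76) = (-1 + 104)*(68/76) = 103*(68*(1/76)) = 103*(17/19) = 1751/19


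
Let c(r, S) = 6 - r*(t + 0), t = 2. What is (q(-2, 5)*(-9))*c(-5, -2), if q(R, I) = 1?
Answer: -144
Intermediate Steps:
c(r, S) = 6 - 2*r (c(r, S) = 6 - r*(2 + 0) = 6 - r*2 = 6 - 2*r)
(q(-2, 5)*(-9))*c(-5, -2) = (1*(-9))*(6 - 2*(-5)) = -9*(6 + 10) = -9*16 = -144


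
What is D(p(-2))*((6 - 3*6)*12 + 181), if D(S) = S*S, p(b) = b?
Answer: 148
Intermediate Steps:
D(S) = S²
D(p(-2))*((6 - 3*6)*12 + 181) = (-2)²*((6 - 3*6)*12 + 181) = 4*((6 - 18)*12 + 181) = 4*(-12*12 + 181) = 4*(-144 + 181) = 4*37 = 148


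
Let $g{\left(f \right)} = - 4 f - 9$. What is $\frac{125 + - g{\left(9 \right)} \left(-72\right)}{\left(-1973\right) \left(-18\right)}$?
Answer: $- \frac{3115}{35514} \approx -0.087712$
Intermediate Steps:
$g{\left(f \right)} = -9 - 4 f$
$\frac{125 + - g{\left(9 \right)} \left(-72\right)}{\left(-1973\right) \left(-18\right)} = \frac{125 + - (-9 - 36) \left(-72\right)}{\left(-1973\right) \left(-18\right)} = \frac{125 + - (-9 - 36) \left(-72\right)}{35514} = \left(125 + \left(-1\right) \left(-45\right) \left(-72\right)\right) \frac{1}{35514} = \left(125 + 45 \left(-72\right)\right) \frac{1}{35514} = \left(125 - 3240\right) \frac{1}{35514} = \left(-3115\right) \frac{1}{35514} = - \frac{3115}{35514}$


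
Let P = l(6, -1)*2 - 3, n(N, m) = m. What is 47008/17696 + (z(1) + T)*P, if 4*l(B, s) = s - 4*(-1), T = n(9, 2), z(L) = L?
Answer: -2039/1106 ≈ -1.8436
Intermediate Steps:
T = 2
l(B, s) = 1 + s/4 (l(B, s) = (s - 4*(-1))/4 = (s + 4)/4 = (4 + s)/4 = 1 + s/4)
P = -3/2 (P = (1 + (1/4)*(-1))*2 - 3 = (1 - 1/4)*2 - 3 = (3/4)*2 - 3 = 3/2 - 3 = -3/2 ≈ -1.5000)
47008/17696 + (z(1) + T)*P = 47008/17696 + (1 + 2)*(-3/2) = 47008*(1/17696) + 3*(-3/2) = 1469/553 - 9/2 = -2039/1106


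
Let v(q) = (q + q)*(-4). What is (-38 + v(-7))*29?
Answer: 522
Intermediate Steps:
v(q) = -8*q (v(q) = (2*q)*(-4) = -8*q)
(-38 + v(-7))*29 = (-38 - 8*(-7))*29 = (-38 + 56)*29 = 18*29 = 522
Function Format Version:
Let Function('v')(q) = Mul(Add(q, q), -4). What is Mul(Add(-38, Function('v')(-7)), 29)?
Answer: 522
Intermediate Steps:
Function('v')(q) = Mul(-8, q) (Function('v')(q) = Mul(Mul(2, q), -4) = Mul(-8, q))
Mul(Add(-38, Function('v')(-7)), 29) = Mul(Add(-38, Mul(-8, -7)), 29) = Mul(Add(-38, 56), 29) = Mul(18, 29) = 522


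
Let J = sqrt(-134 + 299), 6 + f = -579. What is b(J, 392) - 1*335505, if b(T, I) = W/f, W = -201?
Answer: -65423408/195 ≈ -3.3550e+5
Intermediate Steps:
f = -585 (f = -6 - 579 = -585)
J = sqrt(165) ≈ 12.845
b(T, I) = 67/195 (b(T, I) = -201/(-585) = -201*(-1/585) = 67/195)
b(J, 392) - 1*335505 = 67/195 - 1*335505 = 67/195 - 335505 = -65423408/195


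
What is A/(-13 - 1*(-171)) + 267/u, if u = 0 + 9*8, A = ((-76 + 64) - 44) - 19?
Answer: 6131/1896 ≈ 3.2337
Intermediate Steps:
A = -75 (A = (-12 - 44) - 19 = -56 - 19 = -75)
u = 72 (u = 0 + 72 = 72)
A/(-13 - 1*(-171)) + 267/u = -75/(-13 - 1*(-171)) + 267/72 = -75/(-13 + 171) + 267*(1/72) = -75/158 + 89/24 = 6131/1896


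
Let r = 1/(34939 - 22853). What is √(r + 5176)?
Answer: 3*√84007284198/12086 ≈ 71.944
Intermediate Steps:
r = 1/12086 ≈ 8.2740e-5
√(r + 5176) = √(1/12086 + 5176) = √(62557137/12086) = 3*√84007284198/12086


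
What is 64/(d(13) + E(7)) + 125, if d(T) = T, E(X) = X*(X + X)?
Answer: 13939/111 ≈ 125.58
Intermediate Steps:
E(X) = 2*X**2 (E(X) = X*(2*X) = 2*X**2)
64/(d(13) + E(7)) + 125 = 64/(13 + 2*7**2) + 125 = 64/(13 + 2*49) + 125 = 64/(13 + 98) + 125 = 64/111 + 125 = 13939/111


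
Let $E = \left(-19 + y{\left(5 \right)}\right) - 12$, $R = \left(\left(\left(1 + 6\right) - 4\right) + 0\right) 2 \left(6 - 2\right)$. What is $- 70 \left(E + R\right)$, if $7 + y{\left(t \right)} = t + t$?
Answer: $280$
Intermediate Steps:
$y{\left(t \right)} = -7 + 2 t$ ($y{\left(t \right)} = -7 + \left(t + t\right) = -7 + 2 t$)
$R = 24$ ($R = \left(\left(7 - 4\right) + 0\right) 2 \cdot 4 = \left(3 + 0\right) 2 \cdot 4 = 3 \cdot 2 \cdot 4 = 6 \cdot 4 = 24$)
$E = -28$ ($E = \left(-19 + \left(-7 + 2 \cdot 5\right)\right) - 12 = \left(-19 + \left(-7 + 10\right)\right) - 12 = \left(-19 + 3\right) - 12 = -16 - 12 = -28$)
$- 70 \left(E + R\right) = - 70 \left(-28 + 24\right) = \left(-70\right) \left(-4\right) = 280$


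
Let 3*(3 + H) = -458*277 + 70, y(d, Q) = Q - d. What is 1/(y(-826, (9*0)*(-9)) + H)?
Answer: -3/124327 ≈ -2.4130e-5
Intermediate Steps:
H = -126805/3 (H = -3 + (-458*277 + 70)/3 = -3 + (-126866 + 70)/3 = -3 + (⅓)*(-126796) = -3 - 126796/3 = -126805/3 ≈ -42268.)
1/(y(-826, (9*0)*(-9)) + H) = 1/(((9*0)*(-9) - 1*(-826)) - 126805/3) = 1/((0*(-9) + 826) - 126805/3) = 1/((0 + 826) - 126805/3) = 1/(826 - 126805/3) = 1/(-124327/3) = -3/124327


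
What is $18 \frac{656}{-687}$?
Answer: $- \frac{3936}{229} \approx -17.188$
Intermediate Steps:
$18 \frac{656}{-687} = 18 \cdot 656 \left(- \frac{1}{687}\right) = 18 \left(- \frac{656}{687}\right) = - \frac{3936}{229}$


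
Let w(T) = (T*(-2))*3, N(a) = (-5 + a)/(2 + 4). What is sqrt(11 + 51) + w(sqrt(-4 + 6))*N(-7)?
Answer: sqrt(62) + 12*sqrt(2) ≈ 24.845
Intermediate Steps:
N(a) = -5/6 + a/6 (N(a) = (-5 + a)/6 = (-5 + a)*(1/6) = -5/6 + a/6)
w(T) = -6*T (w(T) = -2*T*3 = -6*T)
sqrt(11 + 51) + w(sqrt(-4 + 6))*N(-7) = sqrt(11 + 51) + (-6*sqrt(-4 + 6))*(-5/6 + (1/6)*(-7)) = sqrt(62) + (-6*sqrt(2))*(-5/6 - 7/6) = sqrt(62) - 6*sqrt(2)*(-2) = sqrt(62) + 12*sqrt(2)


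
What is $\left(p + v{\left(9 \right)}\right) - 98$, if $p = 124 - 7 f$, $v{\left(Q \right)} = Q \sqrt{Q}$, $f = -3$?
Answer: $74$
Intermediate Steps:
$v{\left(Q \right)} = Q^{\frac{3}{2}}$
$p = 145$ ($p = 124 - -21 = 124 + 21 = 145$)
$\left(p + v{\left(9 \right)}\right) - 98 = \left(145 + 9^{\frac{3}{2}}\right) - 98 = \left(145 + 27\right) - 98 = 172 - 98 = 74$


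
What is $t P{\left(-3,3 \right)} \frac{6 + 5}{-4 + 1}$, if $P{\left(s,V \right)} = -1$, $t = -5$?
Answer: $- \frac{55}{3} \approx -18.333$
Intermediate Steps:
$t P{\left(-3,3 \right)} \frac{6 + 5}{-4 + 1} = \left(-5\right) \left(-1\right) \frac{6 + 5}{-4 + 1} = 5 \frac{11}{-3} = 5 \cdot 11 \left(- \frac{1}{3}\right) = 5 \left(- \frac{11}{3}\right) = - \frac{55}{3}$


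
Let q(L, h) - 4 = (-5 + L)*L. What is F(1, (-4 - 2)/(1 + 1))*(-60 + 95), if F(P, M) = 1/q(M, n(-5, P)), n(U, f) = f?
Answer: 5/4 ≈ 1.2500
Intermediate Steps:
q(L, h) = 4 + L*(-5 + L) (q(L, h) = 4 + (-5 + L)*L = 4 + L*(-5 + L))
F(P, M) = 1/(4 + M² - 5*M)
F(1, (-4 - 2)/(1 + 1))*(-60 + 95) = (-60 + 95)/(4 + ((-4 - 2)/(1 + 1))² - 5*(-4 - 2)/(1 + 1)) = 35/(4 + (-6/2)² - (-30)/2) = 35/(4 + (-6*½)² - (-30)/2) = 35/(4 + (-3)² - 5*(-3)) = 35/(4 + 9 + 15) = 35/28 = (1/28)*35 = 5/4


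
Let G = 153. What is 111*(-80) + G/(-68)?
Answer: -35529/4 ≈ -8882.3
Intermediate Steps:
111*(-80) + G/(-68) = 111*(-80) + 153/(-68) = -8880 + 153*(-1/68) = -8880 - 9/4 = -35529/4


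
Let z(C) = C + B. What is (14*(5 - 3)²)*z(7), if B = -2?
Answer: 280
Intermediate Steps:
z(C) = -2 + C (z(C) = C - 2 = -2 + C)
(14*(5 - 3)²)*z(7) = (14*(5 - 3)²)*(-2 + 7) = (14*2²)*5 = (14*4)*5 = 56*5 = 280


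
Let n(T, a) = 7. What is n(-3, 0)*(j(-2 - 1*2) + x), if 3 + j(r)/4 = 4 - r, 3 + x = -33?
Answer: -112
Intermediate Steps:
x = -36 (x = -3 - 33 = -36)
j(r) = 4 - 4*r (j(r) = -12 + 4*(4 - r) = -12 + (16 - 4*r) = 4 - 4*r)
n(-3, 0)*(j(-2 - 1*2) + x) = 7*((4 - 4*(-2 - 1*2)) - 36) = 7*((4 - 4*(-2 - 2)) - 36) = 7*((4 - 4*(-4)) - 36) = 7*((4 + 16) - 36) = 7*(20 - 36) = 7*(-16) = -112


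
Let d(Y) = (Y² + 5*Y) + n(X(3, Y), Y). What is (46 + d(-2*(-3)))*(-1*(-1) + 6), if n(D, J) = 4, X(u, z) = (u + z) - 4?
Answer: 812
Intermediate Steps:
X(u, z) = -4 + u + z
d(Y) = 4 + Y² + 5*Y (d(Y) = (Y² + 5*Y) + 4 = 4 + Y² + 5*Y)
(46 + d(-2*(-3)))*(-1*(-1) + 6) = (46 + (4 + (-2*(-3))² + 5*(-2*(-3))))*(-1*(-1) + 6) = (46 + (4 + 6² + 5*6))*(1 + 6) = (46 + (4 + 36 + 30))*7 = (46 + 70)*7 = 116*7 = 812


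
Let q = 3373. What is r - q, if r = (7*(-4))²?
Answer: -2589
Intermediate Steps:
r = 784 (r = (-28)² = 784)
r - q = 784 - 1*3373 = 784 - 3373 = -2589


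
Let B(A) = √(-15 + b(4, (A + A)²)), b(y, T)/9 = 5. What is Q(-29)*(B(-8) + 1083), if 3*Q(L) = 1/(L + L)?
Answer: -361/58 - √30/174 ≈ -6.2556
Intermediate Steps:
b(y, T) = 45 (b(y, T) = 9*5 = 45)
Q(L) = 1/(6*L) (Q(L) = 1/(3*(L + L)) = 1/(3*((2*L))) = (1/(2*L))/3 = 1/(6*L))
B(A) = √30 (B(A) = √(-15 + 45) = √30)
Q(-29)*(B(-8) + 1083) = ((⅙)/(-29))*(√30 + 1083) = ((⅙)*(-1/29))*(1083 + √30) = -(1083 + √30)/174 = -361/58 - √30/174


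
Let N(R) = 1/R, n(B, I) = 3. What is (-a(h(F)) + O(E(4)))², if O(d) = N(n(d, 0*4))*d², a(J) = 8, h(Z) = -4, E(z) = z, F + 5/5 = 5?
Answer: 64/9 ≈ 7.1111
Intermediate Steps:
F = 4 (F = -1 + 5 = 4)
O(d) = d²/3
(-a(h(F)) + O(E(4)))² = (-1*8 + (⅓)*4²)² = (-8 + (⅓)*16)² = (-8 + 16/3)² = (-8/3)² = 64/9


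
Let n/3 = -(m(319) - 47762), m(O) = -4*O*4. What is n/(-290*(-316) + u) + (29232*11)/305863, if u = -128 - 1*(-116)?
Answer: 1344352185/483200258 ≈ 2.7822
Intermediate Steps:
m(O) = -16*O
u = -12 (u = -128 + 116 = -12)
n = 158598 (n = 3*(-(-16*319 - 47762)) = 3*(-(-5104 - 47762)) = 3*(-1*(-52866)) = 3*52866 = 158598)
n/(-290*(-316) + u) + (29232*11)/305863 = 158598/(-290*(-316) - 12) + (29232*11)/305863 = 158598/(91640 - 12) + 321552*(1/305863) = 158598/91628 + 11088/10547 = 158598*(1/91628) + 11088/10547 = 79299/45814 + 11088/10547 = 1344352185/483200258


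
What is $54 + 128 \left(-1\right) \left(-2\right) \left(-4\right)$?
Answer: $-970$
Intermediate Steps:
$54 + 128 \left(-1\right) \left(-2\right) \left(-4\right) = 54 + 128 \cdot 2 \left(-4\right) = 54 + 128 \left(-8\right) = 54 - 1024 = -970$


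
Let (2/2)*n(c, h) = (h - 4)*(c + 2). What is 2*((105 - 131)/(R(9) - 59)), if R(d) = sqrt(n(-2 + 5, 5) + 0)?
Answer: 767/869 + 13*sqrt(5)/869 ≈ 0.91607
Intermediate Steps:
n(c, h) = (-4 + h)*(2 + c) (n(c, h) = (h - 4)*(c + 2) = (-4 + h)*(2 + c))
R(d) = sqrt(5) (R(d) = sqrt((-8 - 4*(-2 + 5) + 2*5 + (-2 + 5)*5) + 0) = sqrt((-8 - 4*3 + 10 + 3*5) + 0) = sqrt((-8 - 12 + 10 + 15) + 0) = sqrt(5 + 0) = sqrt(5))
2*((105 - 131)/(R(9) - 59)) = 2*((105 - 131)/(sqrt(5) - 59)) = 2*(-26/(-59 + sqrt(5))) = -52/(-59 + sqrt(5))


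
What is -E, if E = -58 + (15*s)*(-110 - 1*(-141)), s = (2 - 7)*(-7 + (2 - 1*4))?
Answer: -20867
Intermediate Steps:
s = 45 (s = -5*(-7 + (2 - 4)) = -5*(-7 - 2) = -5*(-9) = 45)
E = 20867 (E = -58 + (15*45)*(-110 - 1*(-141)) = -58 + 675*(-110 + 141) = -58 + 675*31 = -58 + 20925 = 20867)
-E = -1*20867 = -20867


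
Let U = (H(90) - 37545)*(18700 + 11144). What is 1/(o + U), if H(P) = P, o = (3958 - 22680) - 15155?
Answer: -1/1117840897 ≈ -8.9458e-10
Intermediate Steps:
o = -33877 (o = -18722 - 15155 = -33877)
U = -1117807020 (U = (90 - 37545)*(18700 + 11144) = -37455*29844 = -1117807020)
1/(o + U) = 1/(-33877 - 1117807020) = 1/(-1117840897) = -1/1117840897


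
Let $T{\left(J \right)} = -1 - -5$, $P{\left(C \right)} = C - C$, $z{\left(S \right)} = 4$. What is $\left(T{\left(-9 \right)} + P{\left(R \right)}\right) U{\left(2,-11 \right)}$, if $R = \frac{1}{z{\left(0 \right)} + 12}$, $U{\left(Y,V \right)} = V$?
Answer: $-44$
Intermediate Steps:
$R = \frac{1}{16}$ ($R = \frac{1}{4 + 12} = \frac{1}{16} \approx 0.0625$)
$P{\left(C \right)} = 0$
$T{\left(J \right)} = 4$ ($T{\left(J \right)} = -1 + 5 = 4$)
$\left(T{\left(-9 \right)} + P{\left(R \right)}\right) U{\left(2,-11 \right)} = \left(4 + 0\right) \left(-11\right) = 4 \left(-11\right) = -44$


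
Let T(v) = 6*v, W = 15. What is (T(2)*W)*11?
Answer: 1980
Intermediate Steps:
(T(2)*W)*11 = ((6*2)*15)*11 = (12*15)*11 = 180*11 = 1980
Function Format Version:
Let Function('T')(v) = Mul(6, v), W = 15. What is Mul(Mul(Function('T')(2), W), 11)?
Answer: 1980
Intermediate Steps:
Mul(Mul(Function('T')(2), W), 11) = Mul(Mul(Mul(6, 2), 15), 11) = Mul(Mul(12, 15), 11) = Mul(180, 11) = 1980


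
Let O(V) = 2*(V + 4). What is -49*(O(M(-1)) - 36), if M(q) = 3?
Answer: 1078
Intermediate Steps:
O(V) = 8 + 2*V (O(V) = 2*(4 + V) = 8 + 2*V)
-49*(O(M(-1)) - 36) = -49*((8 + 2*3) - 36) = -49*((8 + 6) - 36) = -49*(14 - 36) = -49*(-22) = 1078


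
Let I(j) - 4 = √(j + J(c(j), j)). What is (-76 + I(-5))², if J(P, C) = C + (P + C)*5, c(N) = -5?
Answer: 5124 - 288*I*√15 ≈ 5124.0 - 1115.4*I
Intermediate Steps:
J(P, C) = 5*P + 6*C (J(P, C) = C + (C + P)*5 = C + (5*C + 5*P) = 5*P + 6*C)
I(j) = 4 + √(-25 + 7*j) (I(j) = 4 + √(j + (5*(-5) + 6*j)) = 4 + √(j + (-25 + 6*j)) = 4 + √(-25 + 7*j))
(-76 + I(-5))² = (-76 + (4 + √(-25 + 7*(-5))))² = (-76 + (4 + √(-25 - 35)))² = (-76 + (4 + √(-60)))² = (-76 + (4 + 2*I*√15))² = (-72 + 2*I*√15)²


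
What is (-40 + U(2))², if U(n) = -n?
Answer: 1764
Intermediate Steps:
(-40 + U(2))² = (-40 - 1*2)² = (-40 - 2)² = (-42)² = 1764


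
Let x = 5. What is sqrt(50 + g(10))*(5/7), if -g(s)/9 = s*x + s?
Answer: 5*I*sqrt(10) ≈ 15.811*I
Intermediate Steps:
g(s) = -54*s (g(s) = -9*(s*5 + s) = -9*(5*s + s) = -54*s)
sqrt(50 + g(10))*(5/7) = sqrt(50 - 54*10)*(5/7) = sqrt(50 - 540)*(5*(1/7)) = sqrt(-490)*(5/7) = (7*I*sqrt(10))*(5/7) = 5*I*sqrt(10)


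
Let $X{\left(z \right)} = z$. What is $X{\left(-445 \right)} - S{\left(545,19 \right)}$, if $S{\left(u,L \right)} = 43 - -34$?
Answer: $-522$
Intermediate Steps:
$S{\left(u,L \right)} = 77$ ($S{\left(u,L \right)} = 43 + 34 = 77$)
$X{\left(-445 \right)} - S{\left(545,19 \right)} = -445 - 77 = -522$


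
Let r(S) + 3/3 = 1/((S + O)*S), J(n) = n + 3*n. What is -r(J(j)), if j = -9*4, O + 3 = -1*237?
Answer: 55295/55296 ≈ 0.99998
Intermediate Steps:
O = -240 (O = -3 - 1*237 = -3 - 237 = -240)
j = -36
J(n) = 4*n
r(S) = -1 + 1/(S*(-240 + S)) (r(S) = -1 + 1/((S - 240)*S) = -1 + 1/((-240 + S)*S) = -1 + 1/(S*(-240 + S)))
-r(J(j)) = -(1 - (4*(-36))**2 + 240*(4*(-36)))/((4*(-36))*(-240 + 4*(-36))) = -(1 - 1*(-144)**2 + 240*(-144))/((-144)*(-240 - 144)) = -(-1)*(1 - 1*20736 - 34560)/(144*(-384)) = -(-1)*(-1)*(1 - 20736 - 34560)/(144*384) = -(-1)*(-1)*(-55295)/(144*384) = -1*(-55295/55296) = 55295/55296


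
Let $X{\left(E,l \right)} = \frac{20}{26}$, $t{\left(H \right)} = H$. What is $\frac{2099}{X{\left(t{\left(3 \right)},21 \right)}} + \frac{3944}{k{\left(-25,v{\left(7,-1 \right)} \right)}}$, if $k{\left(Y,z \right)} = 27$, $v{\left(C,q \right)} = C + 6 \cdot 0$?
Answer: $\frac{776189}{270} \approx 2874.8$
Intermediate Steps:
$v{\left(C,q \right)} = C$ ($v{\left(C,q \right)} = C + 0 = C$)
$X{\left(E,l \right)} = \frac{10}{13}$ ($X{\left(E,l \right)} = 20 \cdot \frac{1}{26} = \frac{10}{13}$)
$\frac{2099}{X{\left(t{\left(3 \right)},21 \right)}} + \frac{3944}{k{\left(-25,v{\left(7,-1 \right)} \right)}} = \frac{2099}{\frac{10}{13}} + \frac{3944}{27} = 2099 \cdot \frac{13}{10} + 3944 \cdot \frac{1}{27} = \frac{27287}{10} + \frac{3944}{27} = \frac{776189}{270}$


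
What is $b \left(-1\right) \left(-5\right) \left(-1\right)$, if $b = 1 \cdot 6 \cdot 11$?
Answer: $-330$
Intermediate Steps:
$b = 66$ ($b = 6 \cdot 11 = 66$)
$b \left(-1\right) \left(-5\right) \left(-1\right) = 66 \left(-1\right) \left(-5\right) \left(-1\right) = 66 \cdot 5 \left(-1\right) = 66 \left(-5\right) = -330$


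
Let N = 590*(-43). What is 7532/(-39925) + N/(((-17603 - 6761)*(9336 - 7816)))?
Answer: -27792176771/147855370400 ≈ -0.18797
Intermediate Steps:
N = -25370
7532/(-39925) + N/(((-17603 - 6761)*(9336 - 7816))) = 7532/(-39925) - 25370*1/((-17603 - 6761)*(9336 - 7816)) = 7532*(-1/39925) - 25370/((-24364*1520)) = -7532/39925 - 25370/(-37033280) = -7532/39925 - 25370*(-1/37033280) = -7532/39925 + 2537/3703328 = -27792176771/147855370400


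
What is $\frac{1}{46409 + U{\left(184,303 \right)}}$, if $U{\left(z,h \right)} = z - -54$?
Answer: $\frac{1}{46647} \approx 2.1438 \cdot 10^{-5}$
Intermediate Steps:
$U{\left(z,h \right)} = 54 + z$ ($U{\left(z,h \right)} = z + 54 = 54 + z$)
$\frac{1}{46409 + U{\left(184,303 \right)}} = \frac{1}{46409 + \left(54 + 184\right)} = \frac{1}{46409 + 238} = \frac{1}{46647}$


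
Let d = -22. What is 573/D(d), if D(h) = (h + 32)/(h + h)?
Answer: -12606/5 ≈ -2521.2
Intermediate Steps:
D(h) = (32 + h)/(2*h) (D(h) = (32 + h)/((2*h)) = (32 + h)*(1/(2*h)) = (32 + h)/(2*h))
573/D(d) = 573/(((½)*(32 - 22)/(-22))) = 573/(((½)*(-1/22)*10)) = 573/(-5/22) = 573*(-22/5) = -12606/5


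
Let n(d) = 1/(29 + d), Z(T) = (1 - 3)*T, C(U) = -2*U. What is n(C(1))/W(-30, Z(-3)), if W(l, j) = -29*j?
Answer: -1/4698 ≈ -0.00021286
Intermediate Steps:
Z(T) = -2*T
n(C(1))/W(-30, Z(-3)) = 1/((29 - 2*1)*((-(-58)*(-3)))) = 1/((29 - 2)*((-29*6))) = 1/(27*(-174)) = (1/27)*(-1/174) = -1/4698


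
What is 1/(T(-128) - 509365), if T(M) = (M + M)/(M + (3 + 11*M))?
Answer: -1533/780856289 ≈ -1.9632e-6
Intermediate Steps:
T(M) = 2*M/(3 + 12*M) (T(M) = (2*M)/(3 + 12*M) = 2*M/(3 + 12*M))
1/(T(-128) - 509365) = 1/((2/3)*(-128)/(1 + 4*(-128)) - 509365) = 1/((2/3)*(-128)/(1 - 512) - 509365) = 1/((2/3)*(-128)/(-511) - 509365) = 1/((2/3)*(-128)*(-1/511) - 509365) = 1/(256/1533 - 509365) = 1/(-780856289/1533) = -1533/780856289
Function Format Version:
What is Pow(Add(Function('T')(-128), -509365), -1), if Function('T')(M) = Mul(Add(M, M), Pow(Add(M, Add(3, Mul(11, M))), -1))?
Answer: Rational(-1533, 780856289) ≈ -1.9632e-6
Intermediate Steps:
Function('T')(M) = Mul(2, M, Pow(Add(3, Mul(12, M)), -1)) (Function('T')(M) = Mul(Mul(2, M), Pow(Add(3, Mul(12, M)), -1)) = Mul(2, M, Pow(Add(3, Mul(12, M)), -1)))
Pow(Add(Function('T')(-128), -509365), -1) = Pow(Add(Mul(Rational(2, 3), -128, Pow(Add(1, Mul(4, -128)), -1)), -509365), -1) = Pow(Add(Mul(Rational(2, 3), -128, Pow(Add(1, -512), -1)), -509365), -1) = Pow(Add(Mul(Rational(2, 3), -128, Pow(-511, -1)), -509365), -1) = Pow(Add(Mul(Rational(2, 3), -128, Rational(-1, 511)), -509365), -1) = Pow(Add(Rational(256, 1533), -509365), -1) = Pow(Rational(-780856289, 1533), -1) = Rational(-1533, 780856289)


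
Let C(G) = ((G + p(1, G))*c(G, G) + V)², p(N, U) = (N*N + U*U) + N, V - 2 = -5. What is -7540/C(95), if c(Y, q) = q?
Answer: -7540/750973028569 ≈ -1.0040e-8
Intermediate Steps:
V = -3 (V = 2 - 5 = -3)
p(N, U) = N + N² + U² (p(N, U) = (N² + U²) + N = N + N² + U²)
C(G) = (-3 + G*(2 + G + G²))² (C(G) = ((G + (1 + 1² + G²))*G - 3)² = ((G + (1 + 1 + G²))*G - 3)² = ((G + (2 + G²))*G - 3)² = ((2 + G + G²)*G - 3)² = (G*(2 + G + G²) - 3)² = (-3 + G*(2 + G + G²))²)
-7540/C(95) = -7540/(-3 + 95² + 95*(2 + 95²))² = -7540/(-3 + 9025 + 95*(2 + 9025))² = -7540/(-3 + 9025 + 95*9027)² = -7540/(-3 + 9025 + 857565)² = -7540/(866587²) = -7540/750973028569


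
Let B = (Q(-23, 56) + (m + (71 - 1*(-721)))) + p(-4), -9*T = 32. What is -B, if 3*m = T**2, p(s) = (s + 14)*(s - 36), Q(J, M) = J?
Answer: -90691/243 ≈ -373.21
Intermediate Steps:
T = -32/9 (T = -1/9*32 = -32/9 ≈ -3.5556)
p(s) = (-36 + s)*(14 + s) (p(s) = (14 + s)*(-36 + s) = (-36 + s)*(14 + s))
m = 1024/243 (m = (-32/9)**2/3 = (1/3)*(1024/81) = 1024/243 ≈ 4.2140)
B = 90691/243 (B = (-23 + (1024/243 + (71 - 1*(-721)))) + (-504 + (-4)**2 - 22*(-4)) = (-23 + (1024/243 + (71 + 721))) + (-504 + 16 + 88) = (-23 + (1024/243 + 792)) - 400 = (-23 + 193480/243) - 400 = 187891/243 - 400 = 90691/243 ≈ 373.21)
-B = -1*90691/243 = -90691/243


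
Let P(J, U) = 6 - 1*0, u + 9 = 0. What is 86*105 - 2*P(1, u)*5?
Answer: 8970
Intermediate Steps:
u = -9 (u = -9 + 0 = -9)
P(J, U) = 6 (P(J, U) = 6 + 0 = 6)
86*105 - 2*P(1, u)*5 = 86*105 - 2*6*5 = 9030 - 12*5 = 9030 - 60 = 8970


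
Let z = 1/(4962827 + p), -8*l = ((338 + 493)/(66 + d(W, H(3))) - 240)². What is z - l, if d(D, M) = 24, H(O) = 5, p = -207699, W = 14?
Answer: 28487929647139/4279615200 ≈ 6656.7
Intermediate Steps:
l = -47927929/7200 (l = -((338 + 493)/(66 + 24) - 240)²/8 = -(831/90 - 240)²/8 = -(831*(1/90) - 240)²/8 = -(277/30 - 240)²/8 = -(-6923/30)²/8 = -⅛*47927929/900 = -47927929/7200 ≈ -6656.7)
z = 1/4755128 (z = 1/(4962827 - 207699) = 1/4755128 ≈ 2.1030e-7)
z - l = 1/4755128 - 1*(-47927929/7200) = 1/4755128 + 47927929/7200 = 28487929647139/4279615200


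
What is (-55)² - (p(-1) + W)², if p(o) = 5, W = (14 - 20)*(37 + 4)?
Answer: -55056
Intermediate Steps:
W = -246 (W = -6*41 = -246)
(-55)² - (p(-1) + W)² = (-55)² - (5 - 246)² = 3025 - 1*(-241)² = 3025 - 1*58081 = 3025 - 58081 = -55056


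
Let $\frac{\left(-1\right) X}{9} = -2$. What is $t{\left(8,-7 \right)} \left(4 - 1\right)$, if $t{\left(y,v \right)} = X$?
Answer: $54$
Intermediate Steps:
$X = 18$ ($X = \left(-9\right) \left(-2\right) = 18$)
$t{\left(y,v \right)} = 18$
$t{\left(8,-7 \right)} \left(4 - 1\right) = 18 \left(4 - 1\right) = 18 \cdot 3 = 54$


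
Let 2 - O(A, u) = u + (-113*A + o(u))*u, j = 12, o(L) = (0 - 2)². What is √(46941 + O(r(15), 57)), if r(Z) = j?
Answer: 5*√4958 ≈ 352.07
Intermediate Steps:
o(L) = 4 (o(L) = (-2)² = 4)
r(Z) = 12
O(A, u) = 2 - u - u*(4 - 113*A) (O(A, u) = 2 - (u + (-113*A + 4)*u) = 2 - (u + (4 - 113*A)*u) = 2 - (u + u*(4 - 113*A)) = 2 + (-u - u*(4 - 113*A)) = 2 - u - u*(4 - 113*A))
√(46941 + O(r(15), 57)) = √(46941 + (2 - 5*57 + 113*12*57)) = √(46941 + (2 - 285 + 77292)) = √(46941 + 77009) = √123950 = 5*√4958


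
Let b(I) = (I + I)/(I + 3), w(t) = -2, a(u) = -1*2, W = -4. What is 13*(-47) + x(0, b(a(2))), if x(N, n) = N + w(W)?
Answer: -613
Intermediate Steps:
a(u) = -2
b(I) = 2*I/(3 + I) (b(I) = (2*I)/(3 + I) = 2*I/(3 + I))
x(N, n) = -2 + N (x(N, n) = N - 2 = -2 + N)
13*(-47) + x(0, b(a(2))) = 13*(-47) + (-2 + 0) = -611 - 2 = -613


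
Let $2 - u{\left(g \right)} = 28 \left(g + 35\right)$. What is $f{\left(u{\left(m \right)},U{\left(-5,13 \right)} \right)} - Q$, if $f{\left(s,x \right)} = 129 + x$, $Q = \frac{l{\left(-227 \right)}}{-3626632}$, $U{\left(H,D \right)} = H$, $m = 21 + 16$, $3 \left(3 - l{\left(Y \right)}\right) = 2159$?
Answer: $\frac{674552477}{5439948} \approx 124.0$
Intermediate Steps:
$l{\left(Y \right)} = - \frac{2150}{3}$ ($l{\left(Y \right)} = 3 - \frac{2159}{3} = - \frac{2150}{3}$)
$m = 37$
$Q = \frac{1075}{5439948}$ ($Q = - \frac{2150}{3 \left(-3626632\right)} = \left(- \frac{2150}{3}\right) \left(- \frac{1}{3626632}\right) = \frac{1075}{5439948} \approx 0.00019761$)
$u{\left(g \right)} = -978 - 28 g$ ($u{\left(g \right)} = 2 - 28 \left(g + 35\right) = 2 - 28 \left(35 + g\right) = 2 - \left(980 + 28 g\right) = -978 - 28 g$)
$f{\left(u{\left(m \right)},U{\left(-5,13 \right)} \right)} - Q = \left(129 - 5\right) - \frac{1075}{5439948} = 124 - \frac{1075}{5439948} = \frac{674552477}{5439948}$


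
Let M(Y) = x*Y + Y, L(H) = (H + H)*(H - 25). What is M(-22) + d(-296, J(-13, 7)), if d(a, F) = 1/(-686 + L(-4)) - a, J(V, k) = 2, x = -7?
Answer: 194311/454 ≈ 428.00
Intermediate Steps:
L(H) = 2*H*(-25 + H) (L(H) = (2*H)*(-25 + H) = 2*H*(-25 + H))
M(Y) = -6*Y (M(Y) = -7*Y + Y = -6*Y)
d(a, F) = -1/454 - a (d(a, F) = 1/(-686 + 2*(-4)*(-25 - 4)) - a = 1/(-686 + 2*(-4)*(-29)) - a = 1/(-686 + 232) - a = 1/(-454) - a = -1/454 - a)
M(-22) + d(-296, J(-13, 7)) = -6*(-22) + (-1/454 - 1*(-296)) = 132 + (-1/454 + 296) = 132 + 134383/454 = 194311/454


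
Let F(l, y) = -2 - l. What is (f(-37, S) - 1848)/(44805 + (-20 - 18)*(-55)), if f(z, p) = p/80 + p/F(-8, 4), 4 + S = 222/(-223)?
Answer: -49476431/1254910200 ≈ -0.039426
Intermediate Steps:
S = -1114/223 (S = -4 + 222/(-223) = -4 + 222*(-1/223) = -4 - 222/223 = -1114/223 ≈ -4.9955)
f(z, p) = 43*p/240 (f(z, p) = p/80 + p/(-2 - 1*(-8)) = p*(1/80) + p/(-2 + 8) = p/80 + p/6 = 43*p/240)
(f(-37, S) - 1848)/(44805 + (-20 - 18)*(-55)) = ((43/240)*(-1114/223) - 1848)/(44805 + (-20 - 18)*(-55)) = (-23951/26760 - 1848)/(44805 - 38*(-55)) = -49476431/(26760*(44805 + 2090)) = -49476431/26760/46895 = -49476431/26760*1/46895 = -49476431/1254910200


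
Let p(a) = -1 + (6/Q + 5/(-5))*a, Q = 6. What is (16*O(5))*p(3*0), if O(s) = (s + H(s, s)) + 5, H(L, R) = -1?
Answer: -144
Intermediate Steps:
p(a) = -1 (p(a) = -1 + (6/6 + 5/(-5))*a = -1 + (6*(⅙) + 5*(-⅕))*a = -1 + (1 - 1)*a = -1 + 0*a = -1 + 0 = -1)
O(s) = 4 + s (O(s) = (s - 1) + 5 = (-1 + s) + 5 = 4 + s)
(16*O(5))*p(3*0) = (16*(4 + 5))*(-1) = (16*9)*(-1) = 144*(-1) = -144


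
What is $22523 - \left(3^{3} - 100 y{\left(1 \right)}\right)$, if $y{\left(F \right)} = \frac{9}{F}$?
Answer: $23396$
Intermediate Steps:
$22523 - \left(3^{3} - 100 y{\left(1 \right)}\right) = 22523 - \left(3^{3} - 100 \cdot \frac{9}{1}\right) = 22523 - \left(27 - 100 \cdot 9 \cdot 1\right) = 22523 - \left(27 - 900\right) = 22523 - -873 = 22523 + 873 = 23396$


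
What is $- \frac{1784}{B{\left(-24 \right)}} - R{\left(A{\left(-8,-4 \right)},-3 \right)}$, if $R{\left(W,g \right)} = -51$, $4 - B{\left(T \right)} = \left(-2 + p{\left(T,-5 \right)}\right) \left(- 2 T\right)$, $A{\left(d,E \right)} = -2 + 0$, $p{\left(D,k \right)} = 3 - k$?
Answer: $\frac{4067}{71} \approx 57.282$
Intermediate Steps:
$A{\left(d,E \right)} = -2$
$B{\left(T \right)} = 4 + 12 T$ ($B{\left(T \right)} = 4 - \left(-2 + \left(3 - -5\right)\right) \left(- 2 T\right) = 4 - \left(-2 + \left(3 + 5\right)\right) \left(- 2 T\right) = 4 - \left(-2 + 8\right) \left(- 2 T\right) = 4 - 6 \left(- 2 T\right) = 4 - - 12 T = 4 + 12 T$)
$- \frac{1784}{B{\left(-24 \right)}} - R{\left(A{\left(-8,-4 \right)},-3 \right)} = - \frac{1784}{4 + 12 \left(-24\right)} - -51 = - \frac{1784}{4 - 288} + 51 = - \frac{1784}{-284} + 51 = \left(-1784\right) \left(- \frac{1}{284}\right) + 51 = \frac{446}{71} + 51 = \frac{4067}{71}$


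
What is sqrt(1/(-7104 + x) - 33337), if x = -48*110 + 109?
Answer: 18*I*sqrt(620132509)/2455 ≈ 182.58*I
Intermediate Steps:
x = -5171 (x = -5280 + 109 = -5171)
sqrt(1/(-7104 + x) - 33337) = sqrt(1/(-7104 - 5171) - 33337) = sqrt(1/(-12275) - 33337) = sqrt(-1/12275 - 33337) = sqrt(-409211676/12275) = 18*I*sqrt(620132509)/2455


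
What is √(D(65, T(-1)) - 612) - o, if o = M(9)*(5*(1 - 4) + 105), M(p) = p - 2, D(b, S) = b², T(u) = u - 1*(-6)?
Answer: -630 + √3613 ≈ -569.89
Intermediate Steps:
T(u) = 6 + u (T(u) = u + 6 = 6 + u)
M(p) = -2 + p
o = 630 (o = (-2 + 9)*(5*(1 - 4) + 105) = 7*(5*(-3) + 105) = 7*(-15 + 105) = 7*90 = 630)
√(D(65, T(-1)) - 612) - o = √(65² - 612) - 1*630 = √(4225 - 612) - 630 = √3613 - 630 = -630 + √3613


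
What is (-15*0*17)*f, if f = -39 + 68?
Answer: 0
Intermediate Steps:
f = 29
(-15*0*17)*f = (-15*0*17)*29 = (0*17)*29 = 0*29 = 0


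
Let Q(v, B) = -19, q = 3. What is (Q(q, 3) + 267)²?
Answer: 61504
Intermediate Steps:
(Q(q, 3) + 267)² = (-19 + 267)² = 248² = 61504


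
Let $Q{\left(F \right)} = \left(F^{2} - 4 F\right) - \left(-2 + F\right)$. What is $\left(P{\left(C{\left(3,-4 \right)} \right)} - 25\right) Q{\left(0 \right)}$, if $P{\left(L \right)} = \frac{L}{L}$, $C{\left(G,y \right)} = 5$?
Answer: $-48$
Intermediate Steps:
$Q{\left(F \right)} = 2 + F^{2} - 5 F$
$P{\left(L \right)} = 1$
$\left(P{\left(C{\left(3,-4 \right)} \right)} - 25\right) Q{\left(0 \right)} = \left(1 - 25\right) \left(2 + 0^{2} - 0\right) = - 24 \left(2 + 0 + 0\right) = \left(-24\right) 2 = -48$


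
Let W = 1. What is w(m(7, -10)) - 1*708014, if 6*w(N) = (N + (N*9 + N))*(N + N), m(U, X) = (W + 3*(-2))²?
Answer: -2117167/3 ≈ -7.0572e+5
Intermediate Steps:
m(U, X) = 25 (m(U, X) = (1 + 3*(-2))² = (1 - 6)² = (-5)² = 25)
w(N) = 11*N²/3 (w(N) = ((N + (N*9 + N))*(N + N))/6 = ((N + (9*N + N))*(2*N))/6 = ((N + 10*N)*(2*N))/6 = ((11*N)*(2*N))/6 = (22*N²)/6 = 11*N²/3)
w(m(7, -10)) - 1*708014 = (11/3)*25² - 1*708014 = (11/3)*625 - 708014 = 6875/3 - 708014 = -2117167/3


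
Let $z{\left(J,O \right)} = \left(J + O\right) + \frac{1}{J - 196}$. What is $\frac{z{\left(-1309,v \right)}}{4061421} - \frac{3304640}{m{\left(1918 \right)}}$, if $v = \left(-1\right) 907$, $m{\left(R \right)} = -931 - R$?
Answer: $\frac{2885628515711633}{2487762512235} \approx 1159.9$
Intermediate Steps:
$v = -907$
$z{\left(J,O \right)} = J + O + \frac{1}{-196 + J}$ ($z{\left(J,O \right)} = \left(J + O\right) + \frac{1}{-196 + J} = J + O + \frac{1}{-196 + J}$)
$\frac{z{\left(-1309,v \right)}}{4061421} - \frac{3304640}{m{\left(1918 \right)}} = \frac{\frac{1}{-196 - 1309} \left(1 + \left(-1309\right)^{2} - -256564 - -177772 - -1187263\right)}{4061421} - \frac{3304640}{-931 - 1918} = \frac{1 + 1713481 + 256564 + 177772 + 1187263}{-1505} \cdot \frac{1}{4061421} - \frac{3304640}{-931 - 1918} = \left(- \frac{1}{1505}\right) 3335081 \cdot \frac{1}{4061421} - \frac{3304640}{-2849} = \left(- \frac{3335081}{1505}\right) \frac{1}{4061421} - - \frac{3304640}{2849} = - \frac{3335081}{6112438605} + \frac{3304640}{2849} = \frac{2885628515711633}{2487762512235}$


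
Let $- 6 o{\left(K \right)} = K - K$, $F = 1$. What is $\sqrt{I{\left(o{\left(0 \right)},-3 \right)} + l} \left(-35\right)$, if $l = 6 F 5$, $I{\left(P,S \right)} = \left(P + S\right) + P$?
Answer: $- 105 \sqrt{3} \approx -181.87$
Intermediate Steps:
$o{\left(K \right)} = 0$ ($o{\left(K \right)} = - \frac{K - K}{6} = \left(- \frac{1}{6}\right) 0 = 0$)
$I{\left(P,S \right)} = S + 2 P$
$l = 30$ ($l = 6 \cdot 1 \cdot 5 = 6 \cdot 5 = 30$)
$\sqrt{I{\left(o{\left(0 \right)},-3 \right)} + l} \left(-35\right) = \sqrt{\left(-3 + 2 \cdot 0\right) + 30} \left(-35\right) = \sqrt{\left(-3 + 0\right) + 30} \left(-35\right) = \sqrt{-3 + 30} \left(-35\right) = \sqrt{27} \left(-35\right) = 3 \sqrt{3} \left(-35\right) = - 105 \sqrt{3}$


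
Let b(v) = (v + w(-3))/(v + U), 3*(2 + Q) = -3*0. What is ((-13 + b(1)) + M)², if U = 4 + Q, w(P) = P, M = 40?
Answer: 6241/9 ≈ 693.44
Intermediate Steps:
Q = -2 (Q = -2 + (-3*0)/3 = -2 + (⅓)*0 = -2 + 0 = -2)
U = 2 (U = 4 - 2 = 2)
b(v) = (-3 + v)/(2 + v) (b(v) = (v - 3)/(v + 2) = (-3 + v)/(2 + v))
((-13 + b(1)) + M)² = ((-13 + (-3 + 1)/(2 + 1)) + 40)² = ((-13 - 2/3) + 40)² = ((-13 + (⅓)*(-2)) + 40)² = ((-13 - ⅔) + 40)² = (-41/3 + 40)² = (79/3)² = 6241/9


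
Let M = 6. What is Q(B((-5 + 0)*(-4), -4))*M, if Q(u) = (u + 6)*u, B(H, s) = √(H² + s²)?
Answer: 2496 + 144*√26 ≈ 3230.3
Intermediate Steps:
Q(u) = u*(6 + u) (Q(u) = (6 + u)*u = u*(6 + u))
Q(B((-5 + 0)*(-4), -4))*M = (√(((-5 + 0)*(-4))² + (-4)²)*(6 + √(((-5 + 0)*(-4))² + (-4)²)))*6 = (√((-5*(-4))² + 16)*(6 + √((-5*(-4))² + 16)))*6 = (√(20² + 16)*(6 + √(20² + 16)))*6 = (√(400 + 16)*(6 + √(400 + 16)))*6 = (√416*(6 + √416))*6 = ((4*√26)*(6 + 4*√26))*6 = (4*√26*(6 + 4*√26))*6 = 24*√26*(6 + 4*√26)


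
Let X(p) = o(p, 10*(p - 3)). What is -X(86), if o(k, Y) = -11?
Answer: 11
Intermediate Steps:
X(p) = -11
-X(86) = -1*(-11) = 11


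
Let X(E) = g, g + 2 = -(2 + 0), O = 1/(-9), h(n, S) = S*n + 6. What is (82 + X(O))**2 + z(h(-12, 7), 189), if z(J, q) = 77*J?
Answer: 78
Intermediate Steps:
h(n, S) = 6 + S*n
O = -1/9 ≈ -0.11111
g = -4 (g = -2 - (2 + 0) = -2 - 1*2 = -2 - 2 = -4)
X(E) = -4
(82 + X(O))**2 + z(h(-12, 7), 189) = (82 - 4)**2 + 77*(6 + 7*(-12)) = 78**2 + 77*(6 - 84) = 6084 + 77*(-78) = 6084 - 6006 = 78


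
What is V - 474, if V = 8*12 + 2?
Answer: -376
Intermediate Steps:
V = 98 (V = 96 + 2 = 98)
V - 474 = 98 - 474 = -376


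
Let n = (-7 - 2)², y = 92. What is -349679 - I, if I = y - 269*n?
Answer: -327982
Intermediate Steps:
n = 81 (n = (-9)² = 81)
I = -21697 (I = 92 - 269*81 = 92 - 21789 = -21697)
-349679 - I = -349679 - 1*(-21697) = -349679 + 21697 = -327982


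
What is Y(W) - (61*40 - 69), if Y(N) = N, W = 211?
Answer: -2160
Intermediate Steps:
Y(W) - (61*40 - 69) = 211 - (61*40 - 69) = 211 - (2440 - 69) = 211 - 1*2371 = 211 - 2371 = -2160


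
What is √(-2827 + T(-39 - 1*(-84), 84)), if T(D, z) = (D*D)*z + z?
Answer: √167357 ≈ 409.09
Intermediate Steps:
T(D, z) = z + z*D² (T(D, z) = D²*z + z = z*D² + z = z + z*D²)
√(-2827 + T(-39 - 1*(-84), 84)) = √(-2827 + 84*(1 + (-39 - 1*(-84))²)) = √(-2827 + 84*(1 + (-39 + 84)²)) = √(-2827 + 84*(1 + 45²)) = √(-2827 + 84*(1 + 2025)) = √(-2827 + 84*2026) = √(-2827 + 170184) = √167357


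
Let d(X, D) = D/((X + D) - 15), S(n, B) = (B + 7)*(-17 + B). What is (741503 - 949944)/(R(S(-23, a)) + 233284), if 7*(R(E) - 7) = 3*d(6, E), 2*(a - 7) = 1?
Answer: -856484069/958594372 ≈ -0.89348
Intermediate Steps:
a = 15/2 (a = 7 + (1/2)*1 = 7 + 1/2 = 15/2 ≈ 7.5000)
S(n, B) = (-17 + B)*(7 + B) (S(n, B) = (7 + B)*(-17 + B) = (-17 + B)*(7 + B))
d(X, D) = D/(-15 + D + X) (d(X, D) = D/((D + X) - 15) = D/(-15 + D + X))
R(E) = 7 + 3*E/(7*(-9 + E)) (R(E) = 7 + (3*(E/(-15 + E + 6)))/7 = 7 + (3*(E/(-9 + E)))/7 = 7 + (3*E/(-9 + E))/7 = 7 + 3*E/(7*(-9 + E)))
(741503 - 949944)/(R(S(-23, a)) + 233284) = (741503 - 949944)/((-441 + 52*(-119 + (15/2)**2 - 10*15/2))/(7*(-9 + (-119 + (15/2)**2 - 10*15/2))) + 233284) = -208441/((-441 + 52*(-119 + 225/4 - 75))/(7*(-9 + (-119 + 225/4 - 75))) + 233284) = -208441/((-441 + 52*(-551/4))/(7*(-9 - 551/4)) + 233284) = -208441/((-441 - 7163)/(7*(-587/4)) + 233284) = -208441/((1/7)*(-4/587)*(-7604) + 233284) = -208441/(30416/4109 + 233284) = -208441/958594372/4109 = -208441*4109/958594372 = -856484069/958594372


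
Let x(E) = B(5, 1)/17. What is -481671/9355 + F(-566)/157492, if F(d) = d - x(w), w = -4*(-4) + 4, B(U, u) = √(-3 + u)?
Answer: -37932312031/736668830 - I*√2/2677364 ≈ -51.492 - 5.2821e-7*I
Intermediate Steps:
w = 20 (w = 16 + 4 = 20)
x(E) = I*√2/17 (x(E) = √(-3 + 1)/17 = √(-2)*(1/17) = (I*√2)*(1/17) = I*√2/17)
F(d) = d - I*√2/17
-481671/9355 + F(-566)/157492 = -481671/9355 + (-566 - I*√2/17)/157492 = -481671*1/9355 + (-566 - I*√2/17)*(1/157492) = -481671/9355 + (-283/78746 - I*√2/2677364) = -37932312031/736668830 - I*√2/2677364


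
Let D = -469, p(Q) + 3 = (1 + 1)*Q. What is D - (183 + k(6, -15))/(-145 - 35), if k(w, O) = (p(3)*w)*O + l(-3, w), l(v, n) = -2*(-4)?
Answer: -84499/180 ≈ -469.44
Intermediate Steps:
p(Q) = -3 + 2*Q (p(Q) = -3 + (1 + 1)*Q = -3 + 2*Q)
l(v, n) = 8
k(w, O) = 8 + 3*O*w (k(w, O) = ((-3 + 2*3)*w)*O + 8 = ((-3 + 6)*w)*O + 8 = (3*w)*O + 8 = 3*O*w + 8 = 8 + 3*O*w)
D - (183 + k(6, -15))/(-145 - 35) = -469 - (183 + (8 + 3*(-15)*6))/(-145 - 35) = -469 - (183 + (8 - 270))/(-180) = -469 - (183 - 262)*(-1)/180 = -469 - (-79)*(-1)/180 = -469 - 1*79/180 = -469 - 79/180 = -84499/180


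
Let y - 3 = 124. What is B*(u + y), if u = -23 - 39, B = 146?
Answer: 9490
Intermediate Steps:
y = 127 (y = 3 + 124 = 127)
u = -62
B*(u + y) = 146*(-62 + 127) = 146*65 = 9490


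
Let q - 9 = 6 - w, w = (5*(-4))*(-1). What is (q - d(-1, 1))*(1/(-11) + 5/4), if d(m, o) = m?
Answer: -51/11 ≈ -4.6364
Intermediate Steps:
w = 20 (w = -20*(-1) = 20)
q = -5 (q = 9 + (6 - 1*20) = 9 + (6 - 20) = 9 - 14 = -5)
(q - d(-1, 1))*(1/(-11) + 5/4) = (-5 - 1*(-1))*(1/(-11) + 5/4) = (-5 + 1)*(-1/11 + 5*(¼)) = -4*(-1/11 + 5/4) = -4*51/44 = -51/11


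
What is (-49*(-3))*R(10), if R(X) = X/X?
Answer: 147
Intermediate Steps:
R(X) = 1
(-49*(-3))*R(10) = -49*(-3)*1 = 147*1 = 147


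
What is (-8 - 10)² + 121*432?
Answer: 52596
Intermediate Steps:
(-8 - 10)² + 121*432 = (-18)² + 52272 = 324 + 52272 = 52596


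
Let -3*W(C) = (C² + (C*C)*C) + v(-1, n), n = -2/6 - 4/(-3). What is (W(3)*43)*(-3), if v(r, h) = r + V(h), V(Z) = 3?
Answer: 1634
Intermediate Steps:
n = 1 (n = -2*⅙ - 4*(-⅓) = -⅓ + 4/3 = 1)
v(r, h) = 3 + r (v(r, h) = r + 3 = 3 + r)
W(C) = -⅔ - C²/3 - C³/3 (W(C) = -((C² + (C*C)*C) + (3 - 1))/3 = -((C² + C²*C) + 2)/3 = -((C² + C³) + 2)/3 = -(2 + C² + C³)/3 = -⅔ - C²/3 - C³/3)
(W(3)*43)*(-3) = ((-⅔ - ⅓*3² - ⅓*3³)*43)*(-3) = ((-⅔ - ⅓*9 - ⅓*27)*43)*(-3) = ((-⅔ - 3 - 9)*43)*(-3) = -38/3*43*(-3) = -1634/3*(-3) = 1634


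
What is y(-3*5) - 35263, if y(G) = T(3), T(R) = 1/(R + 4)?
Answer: -246840/7 ≈ -35263.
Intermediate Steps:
T(R) = 1/(4 + R)
y(G) = ⅐ (y(G) = 1/(4 + 3) = 1/7 = ⅐)
y(-3*5) - 35263 = ⅐ - 35263 = -246840/7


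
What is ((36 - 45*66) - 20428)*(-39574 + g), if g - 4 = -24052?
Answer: 1486337164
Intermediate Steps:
g = -24048 (g = 4 - 24052 = -24048)
((36 - 45*66) - 20428)*(-39574 + g) = ((36 - 45*66) - 20428)*(-39574 - 24048) = ((36 - 2970) - 20428)*(-63622) = (-2934 - 20428)*(-63622) = -23362*(-63622) = 1486337164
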